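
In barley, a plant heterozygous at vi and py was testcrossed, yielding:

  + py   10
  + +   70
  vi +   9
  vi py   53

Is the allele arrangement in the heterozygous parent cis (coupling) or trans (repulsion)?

cis

The two most frequent classes are + + (70) and vi py (53); these are the parental (non-recombinant) types.
So the F1 carried + + on one chromosome and vi py on the other — the recessive alleles are on the same chromosome (cis / coupling).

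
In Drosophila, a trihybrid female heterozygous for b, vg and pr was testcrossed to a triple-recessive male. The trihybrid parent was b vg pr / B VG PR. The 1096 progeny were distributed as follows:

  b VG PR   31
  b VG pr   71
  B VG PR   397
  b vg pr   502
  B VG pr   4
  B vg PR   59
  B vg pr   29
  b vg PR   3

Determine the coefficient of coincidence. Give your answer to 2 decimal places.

0.84

The two rarest classes, b vg PR and B VG pr, are the double crossovers. Comparing them with the parentals, only the pr allele has switched, so pr is the middle locus and the order is vg – pr – b.
vg–pr: (130 + 7)/1096 = 0.1250; pr–b: (60 + 7)/1096 = 0.0611.
Expected DCO frequency = 0.1250 × 0.0611 ≈ 0.00764; observed = 7/1096 ≈ 0.00639.
Coefficient of coincidence = 0.00639/0.00764 ≈ 0.84.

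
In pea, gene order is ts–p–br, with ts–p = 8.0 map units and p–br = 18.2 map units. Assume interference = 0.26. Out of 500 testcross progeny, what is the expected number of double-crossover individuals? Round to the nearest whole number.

5

Map distances give recombination frequencies of 0.080 and 0.182 for the two intervals.
With interference 0.26 (so coincidence = 0.74), expected double-crossover frequency = 0.080 × 0.182 × 0.74 = 0.01077.
Expected number = 0.01077 × 500 = 5.39 ≈ 5.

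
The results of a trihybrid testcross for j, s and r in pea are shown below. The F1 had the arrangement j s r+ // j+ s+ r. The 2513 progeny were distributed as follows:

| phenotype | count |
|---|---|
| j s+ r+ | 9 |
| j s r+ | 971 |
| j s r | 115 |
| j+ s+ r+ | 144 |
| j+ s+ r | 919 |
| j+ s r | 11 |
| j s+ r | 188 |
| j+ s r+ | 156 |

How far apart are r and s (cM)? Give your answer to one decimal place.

The two rarest classes, j s+ r+ and j+ s r, are the double crossovers. Comparing them with the parentals, only the s allele has switched, so s is the middle locus and the order is j – s – r.
Crossovers in the s–r interval produce the single-crossover classes j s r and j+ s+ r+ (115 + 144 = 259) plus the double crossovers (20).
RF(s–r) = (259 + 20) / 2513 = 279/2513 = 0.1110 → 11.1 cM.

11.1 cM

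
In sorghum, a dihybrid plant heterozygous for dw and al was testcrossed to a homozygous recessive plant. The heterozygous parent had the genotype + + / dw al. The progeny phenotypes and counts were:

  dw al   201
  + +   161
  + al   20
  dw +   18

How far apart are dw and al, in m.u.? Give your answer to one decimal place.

The recombinant classes are + al and dw +: 20 + 18 = 38.
Recombination frequency = 38/400 = 0.0950 ≈ 9.5%, i.e. 9.5 m.u.

9.5 m.u.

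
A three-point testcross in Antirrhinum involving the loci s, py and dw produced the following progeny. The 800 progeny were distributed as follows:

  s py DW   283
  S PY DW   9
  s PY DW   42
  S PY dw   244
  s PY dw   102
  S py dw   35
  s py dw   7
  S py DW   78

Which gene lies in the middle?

The two most frequent reciprocal classes, S PY dw and s py DW, are the parental types, so the F1 was S PY dw / s py DW.
The two rarest classes, S PY DW and s py dw, are the double crossovers. Comparing them with the parentals, only the dw allele has switched, so dw is the middle locus and the order is py – dw – s.

dw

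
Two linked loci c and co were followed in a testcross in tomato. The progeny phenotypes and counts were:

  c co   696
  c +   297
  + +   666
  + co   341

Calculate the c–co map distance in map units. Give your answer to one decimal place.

The two most frequent classes, + + (666) and c co (696), are the parental types, so the F1 was + + / c co.
The recombinant classes are + co and c +: 341 + 297 = 638.
Recombination frequency = 638/2000 = 0.3190 ≈ 31.9%, i.e. 31.9 map units.

31.9 map units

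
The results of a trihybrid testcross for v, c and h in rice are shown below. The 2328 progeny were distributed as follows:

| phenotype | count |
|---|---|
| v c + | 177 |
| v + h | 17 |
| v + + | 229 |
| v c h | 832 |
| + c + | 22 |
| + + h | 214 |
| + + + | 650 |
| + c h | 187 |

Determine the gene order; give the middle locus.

c

The two most frequent reciprocal classes, v c h and + + +, are the parental types, so the F1 was v c h / + + +.
The two rarest classes, v + h and + c +, are the double crossovers. Comparing them with the parentals, only the c allele has switched, so c is the middle locus and the order is v – c – h.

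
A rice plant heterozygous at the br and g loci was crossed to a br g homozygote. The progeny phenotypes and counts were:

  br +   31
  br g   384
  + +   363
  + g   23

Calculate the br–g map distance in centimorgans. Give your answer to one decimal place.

6.7 centimorgans

The two most frequent classes, + + (363) and br g (384), are the parental types, so the F1 was + + / br g.
The recombinant classes are + g and br +: 23 + 31 = 54.
Recombination frequency = 54/801 = 0.0674 ≈ 6.7%, i.e. 6.7 centimorgans.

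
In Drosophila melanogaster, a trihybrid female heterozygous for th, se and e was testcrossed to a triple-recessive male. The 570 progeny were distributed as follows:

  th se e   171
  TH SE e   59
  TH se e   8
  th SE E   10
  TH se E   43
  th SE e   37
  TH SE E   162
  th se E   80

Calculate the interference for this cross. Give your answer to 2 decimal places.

The two most frequent reciprocal classes, th se e and TH SE E, are the parental types, so the F1 was th se e / TH SE E.
The two rarest classes, TH se e and th SE E, are the double crossovers. Comparing them with the parentals, only the th allele has switched, so th is the middle locus and the order is e – th – se.
e–th: (139 + 18)/570 = 0.2754; th–se: (80 + 18)/570 = 0.1719.
Expected DCO frequency = 0.2754 × 0.1719 ≈ 0.04734; observed = 18/570 ≈ 0.03158.
Coefficient of coincidence = 0.03158/0.04734 ≈ 0.67; interference = 1 − 0.67 = 0.33.

0.33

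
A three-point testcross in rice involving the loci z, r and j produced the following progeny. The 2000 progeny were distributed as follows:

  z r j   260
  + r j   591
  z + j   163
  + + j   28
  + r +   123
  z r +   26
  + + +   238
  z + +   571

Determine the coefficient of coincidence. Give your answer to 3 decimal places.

0.575

The two most frequent reciprocal classes, + r j and z + +, are the parental types, so the F1 was + r j / z + +.
The two rarest classes, + + j and z r +, are the double crossovers. Comparing them with the parentals, only the r allele has switched, so r is the middle locus and the order is z – r – j.
z–r: (498 + 54)/2000 = 0.2760; r–j: (286 + 54)/2000 = 0.1700.
Expected DCO frequency = 0.2760 × 0.1700 ≈ 0.04692; observed = 54/2000 ≈ 0.02700.
Coefficient of coincidence = 0.02700/0.04692 ≈ 0.575.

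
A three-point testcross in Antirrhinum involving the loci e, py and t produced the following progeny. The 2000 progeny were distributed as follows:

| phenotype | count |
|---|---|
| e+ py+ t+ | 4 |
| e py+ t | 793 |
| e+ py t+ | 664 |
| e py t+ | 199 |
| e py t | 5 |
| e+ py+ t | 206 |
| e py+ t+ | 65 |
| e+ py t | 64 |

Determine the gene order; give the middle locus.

py

The two most frequent reciprocal classes, e+ py t+ and e py+ t, are the parental types, so the F1 was e+ py t+ / e py+ t.
The two rarest classes, e+ py+ t+ and e py t, are the double crossovers. Comparing them with the parentals, only the py allele has switched, so py is the middle locus and the order is e – py – t.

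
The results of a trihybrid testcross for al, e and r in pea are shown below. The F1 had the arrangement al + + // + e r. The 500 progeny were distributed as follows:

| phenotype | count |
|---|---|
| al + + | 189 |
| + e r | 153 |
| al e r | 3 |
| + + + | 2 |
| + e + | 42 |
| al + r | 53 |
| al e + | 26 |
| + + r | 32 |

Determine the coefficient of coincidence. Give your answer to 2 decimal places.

0.40

The two rarest classes, + + + and al e r, are the double crossovers. Comparing them with the parentals, only the al allele has switched, so al is the middle locus and the order is e – al – r.
e–al: (58 + 5)/500 = 0.1260; al–r: (95 + 5)/500 = 0.2000.
Expected DCO frequency = 0.1260 × 0.2000 ≈ 0.02520; observed = 5/500 ≈ 0.01000.
Coefficient of coincidence = 0.01000/0.02520 ≈ 0.40.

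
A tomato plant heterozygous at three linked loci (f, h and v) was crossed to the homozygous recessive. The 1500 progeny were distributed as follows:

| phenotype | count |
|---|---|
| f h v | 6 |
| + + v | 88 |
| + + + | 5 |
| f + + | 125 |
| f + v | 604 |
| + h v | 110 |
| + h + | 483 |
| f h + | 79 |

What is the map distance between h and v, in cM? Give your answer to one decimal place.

16.4 cM

The two most frequent reciprocal classes, f + v and + h +, are the parental types, so the F1 was f + v / + h +.
The two rarest classes, f h v and + + +, are the double crossovers. Comparing them with the parentals, only the h allele has switched, so h is the middle locus and the order is v – h – f.
Crossovers in the v–h interval produce the single-crossover classes f + + and + h v (125 + 110 = 235) plus the double crossovers (11).
RF(v–h) = (235 + 11) / 1500 = 246/1500 = 0.1640 → 16.4 cM.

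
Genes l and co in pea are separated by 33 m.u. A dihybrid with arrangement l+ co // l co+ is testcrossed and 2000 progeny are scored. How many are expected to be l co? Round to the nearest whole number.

A map distance of 33 m.u. corresponds to a recombination frequency of 0.330.
The F1 is l+ co / l co+, so l co is a recombinant gamete class with expected frequency r/2 = 0.330/2 = 0.1650.
Expected number = 0.1650 × 2000 = 330.00 ≈ 330.

330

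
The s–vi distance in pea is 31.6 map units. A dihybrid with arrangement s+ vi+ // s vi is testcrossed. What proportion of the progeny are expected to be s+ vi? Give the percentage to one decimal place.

A map distance of 31.6 map units corresponds to a recombination frequency of 0.316.
The F1 is s+ vi+ / s vi, so s+ vi is a recombinant gamete class with expected frequency r/2 = 0.316/2 = 0.1580.
That is 0.1580 = 15.8% of the progeny.

15.8%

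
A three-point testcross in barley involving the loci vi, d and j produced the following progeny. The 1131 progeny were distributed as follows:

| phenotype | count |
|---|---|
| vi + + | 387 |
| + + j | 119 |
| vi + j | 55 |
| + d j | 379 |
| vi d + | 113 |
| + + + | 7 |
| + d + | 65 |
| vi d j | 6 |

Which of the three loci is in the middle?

The two most frequent reciprocal classes, + d j and vi + +, are the parental types, so the F1 was + d j / vi + +.
The two rarest classes, vi d j and + + +, are the double crossovers. Comparing them with the parentals, only the vi allele has switched, so vi is the middle locus and the order is j – vi – d.

vi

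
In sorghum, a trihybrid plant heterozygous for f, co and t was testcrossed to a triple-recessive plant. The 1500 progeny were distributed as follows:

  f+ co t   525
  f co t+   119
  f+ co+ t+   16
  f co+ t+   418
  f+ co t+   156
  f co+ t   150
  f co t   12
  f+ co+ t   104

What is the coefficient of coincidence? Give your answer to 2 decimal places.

0.50

The two most frequent reciprocal classes, f+ co t and f co+ t+, are the parental types, so the F1 was f+ co t / f co+ t+.
The two rarest classes, f co t and f+ co+ t+, are the double crossovers. Comparing them with the parentals, only the f allele has switched, so f is the middle locus and the order is co – f – t.
co–f: (223 + 28)/1500 = 0.1673; f–t: (306 + 28)/1500 = 0.2227.
Expected DCO frequency = 0.1673 × 0.2227 ≈ 0.03726; observed = 28/1500 ≈ 0.01867.
Coefficient of coincidence = 0.01867/0.03726 ≈ 0.50.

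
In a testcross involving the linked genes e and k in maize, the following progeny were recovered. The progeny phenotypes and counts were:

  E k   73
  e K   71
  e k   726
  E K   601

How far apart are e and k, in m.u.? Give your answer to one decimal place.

9.8 m.u.

The two most frequent classes, E K (601) and e k (726), are the parental types, so the F1 was E K / e k.
The recombinant classes are E k and e K: 73 + 71 = 144.
Recombination frequency = 144/1471 = 0.0979 ≈ 9.8%, i.e. 9.8 m.u.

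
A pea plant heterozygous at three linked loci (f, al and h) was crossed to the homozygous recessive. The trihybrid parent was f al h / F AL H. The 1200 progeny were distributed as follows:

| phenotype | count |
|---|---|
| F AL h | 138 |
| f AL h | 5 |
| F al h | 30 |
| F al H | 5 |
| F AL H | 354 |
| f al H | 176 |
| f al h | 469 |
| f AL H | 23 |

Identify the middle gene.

al

The two rarest classes, f AL h and F al H, are the double crossovers. Comparing them with the parentals, only the al allele has switched, so al is the middle locus and the order is h – al – f.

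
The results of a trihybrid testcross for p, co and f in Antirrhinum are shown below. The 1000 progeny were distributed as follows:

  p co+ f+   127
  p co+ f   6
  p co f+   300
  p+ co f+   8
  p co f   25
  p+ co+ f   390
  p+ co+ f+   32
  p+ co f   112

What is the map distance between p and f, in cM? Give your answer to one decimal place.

7.1 cM

The two most frequent reciprocal classes, p co f+ and p+ co+ f, are the parental types, so the F1 was p co f+ / p+ co+ f.
The two rarest classes, p+ co f+ and p co+ f, are the double crossovers. Comparing them with the parentals, only the p allele has switched, so p is the middle locus and the order is f – p – co.
Crossovers in the f–p interval produce the single-crossover classes p co f and p+ co+ f+ (25 + 32 = 57) plus the double crossovers (14).
RF(f–p) = (57 + 14) / 1000 = 71/1000 = 0.0710 → 7.1 cM.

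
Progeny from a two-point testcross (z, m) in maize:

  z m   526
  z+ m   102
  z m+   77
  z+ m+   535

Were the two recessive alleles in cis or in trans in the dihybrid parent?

cis

The two most frequent classes are z+ m+ (535) and z m (526); these are the parental (non-recombinant) types.
So the F1 carried z+ m+ on one chromosome and z m on the other — the recessive alleles are on the same chromosome (cis / coupling).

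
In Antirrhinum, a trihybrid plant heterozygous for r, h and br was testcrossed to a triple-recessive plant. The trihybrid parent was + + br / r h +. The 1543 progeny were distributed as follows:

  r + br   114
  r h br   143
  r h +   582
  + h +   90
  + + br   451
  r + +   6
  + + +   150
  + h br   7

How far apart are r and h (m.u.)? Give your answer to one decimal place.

The two rarest classes, + h br and r + +, are the double crossovers. Comparing them with the parentals, only the h allele has switched, so h is the middle locus and the order is r – h – br.
Crossovers in the r–h interval produce the single-crossover classes r + br and + h + (114 + 90 = 204) plus the double crossovers (13).
RF(r–h) = (204 + 13) / 1543 = 217/1543 = 0.1406 → 14.1 m.u.

14.1 m.u.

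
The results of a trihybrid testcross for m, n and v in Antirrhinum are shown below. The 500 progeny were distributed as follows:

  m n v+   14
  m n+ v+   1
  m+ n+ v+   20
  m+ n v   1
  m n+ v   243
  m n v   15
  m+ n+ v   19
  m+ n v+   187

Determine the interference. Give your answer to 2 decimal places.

The two most frequent reciprocal classes, m n+ v and m+ n v+, are the parental types, so the F1 was m n+ v / m+ n v+.
The two rarest classes, m n+ v+ and m+ n v, are the double crossovers. Comparing them with the parentals, only the v allele has switched, so v is the middle locus and the order is n – v – m.
n–v: (35 + 2)/500 = 0.0740; v–m: (33 + 2)/500 = 0.0700.
Expected DCO frequency = 0.0740 × 0.0700 ≈ 0.00518; observed = 2/500 ≈ 0.00400.
Coefficient of coincidence = 0.00400/0.00518 ≈ 0.77; interference = 1 − 0.77 = 0.23.

0.23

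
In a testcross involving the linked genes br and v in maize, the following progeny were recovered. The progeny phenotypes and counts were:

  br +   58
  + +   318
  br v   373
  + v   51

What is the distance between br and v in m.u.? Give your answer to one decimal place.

The two most frequent classes, + + (318) and br v (373), are the parental types, so the F1 was + + / br v.
The recombinant classes are + v and br +: 51 + 58 = 109.
Recombination frequency = 109/800 = 0.1363 ≈ 13.6%, i.e. 13.6 m.u.

13.6 m.u.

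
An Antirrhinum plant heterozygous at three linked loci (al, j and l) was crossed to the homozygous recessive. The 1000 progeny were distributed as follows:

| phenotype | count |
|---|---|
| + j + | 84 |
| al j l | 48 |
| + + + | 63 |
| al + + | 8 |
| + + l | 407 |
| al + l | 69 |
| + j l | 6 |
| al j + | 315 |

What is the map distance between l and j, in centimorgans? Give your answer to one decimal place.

12.5 centimorgans

The two most frequent reciprocal classes, al j + and + + l, are the parental types, so the F1 was al j + / + + l.
The two rarest classes, al + + and + j l, are the double crossovers. Comparing them with the parentals, only the j allele has switched, so j is the middle locus and the order is al – j – l.
Crossovers in the j–l interval produce the single-crossover classes al j l and + + + (48 + 63 = 111) plus the double crossovers (14).
RF(j–l) = (111 + 14) / 1000 = 125/1000 = 0.1250 → 12.5 centimorgans.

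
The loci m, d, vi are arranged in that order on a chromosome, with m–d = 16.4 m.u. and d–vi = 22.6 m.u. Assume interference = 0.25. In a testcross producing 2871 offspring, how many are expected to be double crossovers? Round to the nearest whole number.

Map distances give recombination frequencies of 0.164 and 0.226 for the two intervals.
With interference 0.25 (so coincidence = 0.75), expected double-crossover frequency = 0.164 × 0.226 × 0.75 = 0.02780.
Expected number = 0.02780 × 2871 = 79.81 ≈ 80.

80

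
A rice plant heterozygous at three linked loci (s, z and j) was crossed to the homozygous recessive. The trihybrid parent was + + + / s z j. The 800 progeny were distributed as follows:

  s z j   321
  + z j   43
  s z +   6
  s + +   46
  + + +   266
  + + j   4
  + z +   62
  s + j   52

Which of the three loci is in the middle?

The two rarest classes, + + j and s z +, are the double crossovers. Comparing them with the parentals, only the j allele has switched, so j is the middle locus and the order is z – j – s.

j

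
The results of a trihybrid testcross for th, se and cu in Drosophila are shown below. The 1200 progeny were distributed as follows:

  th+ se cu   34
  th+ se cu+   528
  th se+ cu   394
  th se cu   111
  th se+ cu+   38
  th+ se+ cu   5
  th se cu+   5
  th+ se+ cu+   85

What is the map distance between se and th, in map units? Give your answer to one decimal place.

17.2 map units

The two most frequent reciprocal classes, th se+ cu and th+ se cu+, are the parental types, so the F1 was th se+ cu / th+ se cu+.
The two rarest classes, th+ se+ cu and th se cu+, are the double crossovers. Comparing them with the parentals, only the th allele has switched, so th is the middle locus and the order is cu – th – se.
Crossovers in the th–se interval produce the single-crossover classes th se cu and th+ se+ cu+ (111 + 85 = 196) plus the double crossovers (10).
RF(th–se) = (196 + 10) / 1200 = 206/1200 = 0.1717 → 17.2 map units.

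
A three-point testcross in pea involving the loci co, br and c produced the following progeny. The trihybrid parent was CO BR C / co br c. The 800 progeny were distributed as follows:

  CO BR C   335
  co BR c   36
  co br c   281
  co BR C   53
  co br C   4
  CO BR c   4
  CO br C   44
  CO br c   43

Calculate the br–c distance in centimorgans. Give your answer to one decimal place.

The two rarest classes, CO BR c and co br C, are the double crossovers. Comparing them with the parentals, only the c allele has switched, so c is the middle locus and the order is co – c – br.
Crossovers in the c–br interval produce the single-crossover classes CO br C and co BR c (44 + 36 = 80) plus the double crossovers (8).
RF(c–br) = (80 + 8) / 800 = 88/800 = 0.1100 → 11.0 centimorgans.

11.0 centimorgans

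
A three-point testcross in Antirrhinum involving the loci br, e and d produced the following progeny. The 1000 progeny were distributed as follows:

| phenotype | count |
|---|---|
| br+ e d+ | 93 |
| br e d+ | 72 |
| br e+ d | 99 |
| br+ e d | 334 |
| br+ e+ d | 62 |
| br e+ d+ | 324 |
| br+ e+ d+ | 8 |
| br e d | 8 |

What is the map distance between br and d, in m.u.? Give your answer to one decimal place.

20.8 m.u.

The two most frequent reciprocal classes, br e+ d+ and br+ e d, are the parental types, so the F1 was br e+ d+ / br+ e d.
The two rarest classes, br+ e+ d+ and br e d, are the double crossovers. Comparing them with the parentals, only the br allele has switched, so br is the middle locus and the order is e – br – d.
Crossovers in the br–d interval produce the single-crossover classes br e+ d and br+ e d+ (99 + 93 = 192) plus the double crossovers (16).
RF(br–d) = (192 + 16) / 1000 = 208/1000 = 0.2080 → 20.8 m.u.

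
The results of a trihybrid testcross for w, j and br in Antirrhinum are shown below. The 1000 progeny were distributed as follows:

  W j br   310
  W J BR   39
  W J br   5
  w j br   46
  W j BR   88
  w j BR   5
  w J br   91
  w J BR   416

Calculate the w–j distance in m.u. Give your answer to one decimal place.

The two most frequent reciprocal classes, W j br and w J BR, are the parental types, so the F1 was W j br / w J BR.
The two rarest classes, W J br and w j BR, are the double crossovers. Comparing them with the parentals, only the j allele has switched, so j is the middle locus and the order is w – j – br.
Crossovers in the w–j interval produce the single-crossover classes w j br and W J BR (46 + 39 = 85) plus the double crossovers (10).
RF(w–j) = (85 + 10) / 1000 = 95/1000 = 0.0950 → 9.5 m.u.

9.5 m.u.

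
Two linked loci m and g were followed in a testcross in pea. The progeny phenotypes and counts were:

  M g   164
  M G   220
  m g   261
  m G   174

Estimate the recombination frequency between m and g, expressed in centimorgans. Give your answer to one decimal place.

The two most frequent classes, M G (220) and m g (261), are the parental types, so the F1 was M G / m g.
The recombinant classes are M g and m G: 164 + 174 = 338.
Recombination frequency = 338/819 = 0.4127 ≈ 41.3%, i.e. 41.3 centimorgans.

41.3 centimorgans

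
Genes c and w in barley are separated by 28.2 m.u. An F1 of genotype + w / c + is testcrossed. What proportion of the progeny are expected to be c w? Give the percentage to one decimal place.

A map distance of 28.2 m.u. corresponds to a recombination frequency of 0.282.
The F1 is + w / c +, so c w is a recombinant gamete class with expected frequency r/2 = 0.282/2 = 0.1410.
That is 0.1410 = 14.1% of the progeny.

14.1%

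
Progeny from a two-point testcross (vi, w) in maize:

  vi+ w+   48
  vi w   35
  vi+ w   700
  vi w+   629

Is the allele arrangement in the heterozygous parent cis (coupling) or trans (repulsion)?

The two most frequent classes are vi+ w (700) and vi w+ (629); these are the parental (non-recombinant) types.
So the F1 carried vi+ w on one chromosome and vi w+ on the other — the recessive alleles are on opposite chromosomes (trans / repulsion).

trans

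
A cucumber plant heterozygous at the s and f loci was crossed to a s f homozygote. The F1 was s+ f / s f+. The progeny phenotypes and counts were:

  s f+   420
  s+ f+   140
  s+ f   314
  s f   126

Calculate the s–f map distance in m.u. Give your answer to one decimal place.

26.6 m.u.

The recombinant classes are s+ f+ and s f: 140 + 126 = 266.
Recombination frequency = 266/1000 = 0.2660 ≈ 26.6%, i.e. 26.6 m.u.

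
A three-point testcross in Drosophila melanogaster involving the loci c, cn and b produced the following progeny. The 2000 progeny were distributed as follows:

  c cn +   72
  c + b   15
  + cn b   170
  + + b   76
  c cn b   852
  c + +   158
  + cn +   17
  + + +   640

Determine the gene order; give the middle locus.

cn

The two most frequent reciprocal classes, + + + and c cn b, are the parental types, so the F1 was + + + / c cn b.
The two rarest classes, + cn + and c + b, are the double crossovers. Comparing them with the parentals, only the cn allele has switched, so cn is the middle locus and the order is c – cn – b.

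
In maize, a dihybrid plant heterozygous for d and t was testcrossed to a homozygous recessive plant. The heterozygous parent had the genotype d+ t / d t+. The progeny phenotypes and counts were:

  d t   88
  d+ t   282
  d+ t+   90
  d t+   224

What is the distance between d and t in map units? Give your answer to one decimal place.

26.0 map units

The recombinant classes are d+ t+ and d t: 90 + 88 = 178.
Recombination frequency = 178/684 = 0.2602 ≈ 26.0%, i.e. 26.0 map units.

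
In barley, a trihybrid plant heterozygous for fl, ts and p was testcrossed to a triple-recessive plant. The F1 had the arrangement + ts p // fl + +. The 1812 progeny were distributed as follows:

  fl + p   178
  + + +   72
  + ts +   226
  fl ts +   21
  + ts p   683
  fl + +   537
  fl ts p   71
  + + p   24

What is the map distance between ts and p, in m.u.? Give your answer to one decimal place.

24.8 m.u.

The two rarest classes, + + p and fl ts +, are the double crossovers. Comparing them with the parentals, only the ts allele has switched, so ts is the middle locus and the order is fl – ts – p.
Crossovers in the ts–p interval produce the single-crossover classes + ts + and fl + p (226 + 178 = 404) plus the double crossovers (45).
RF(ts–p) = (404 + 45) / 1812 = 449/1812 = 0.2478 → 24.8 m.u.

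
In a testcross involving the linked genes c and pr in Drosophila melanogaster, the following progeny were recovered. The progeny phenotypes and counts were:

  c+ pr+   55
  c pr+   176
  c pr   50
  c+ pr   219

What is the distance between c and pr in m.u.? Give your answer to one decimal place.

21.0 m.u.

The two most frequent classes, c+ pr (219) and c pr+ (176), are the parental types, so the F1 was c+ pr / c pr+.
The recombinant classes are c+ pr+ and c pr: 55 + 50 = 105.
Recombination frequency = 105/500 = 0.2100 ≈ 21.0%, i.e. 21.0 m.u.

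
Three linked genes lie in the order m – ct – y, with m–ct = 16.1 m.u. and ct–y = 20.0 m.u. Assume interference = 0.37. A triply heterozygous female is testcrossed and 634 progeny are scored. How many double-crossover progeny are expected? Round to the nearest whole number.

Map distances give recombination frequencies of 0.161 and 0.200 for the two intervals.
With interference 0.37 (so coincidence = 0.63), expected double-crossover frequency = 0.161 × 0.200 × 0.63 = 0.02029.
Expected number = 0.02029 × 634 = 12.86 ≈ 13.

13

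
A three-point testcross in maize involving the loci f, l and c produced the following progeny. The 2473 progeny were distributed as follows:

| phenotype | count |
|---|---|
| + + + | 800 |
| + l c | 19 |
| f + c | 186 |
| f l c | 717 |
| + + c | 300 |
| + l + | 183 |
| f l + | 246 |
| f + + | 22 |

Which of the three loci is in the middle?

f

The two most frequent reciprocal classes, + + + and f l c, are the parental types, so the F1 was + + + / f l c.
The two rarest classes, f + + and + l c, are the double crossovers. Comparing them with the parentals, only the f allele has switched, so f is the middle locus and the order is c – f – l.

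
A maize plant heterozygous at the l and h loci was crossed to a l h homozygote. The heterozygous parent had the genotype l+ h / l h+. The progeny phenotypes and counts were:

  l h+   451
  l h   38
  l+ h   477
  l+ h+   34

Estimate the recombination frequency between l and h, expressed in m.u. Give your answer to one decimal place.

The recombinant classes are l+ h+ and l h: 34 + 38 = 72.
Recombination frequency = 72/1000 = 0.0720 ≈ 7.2%, i.e. 7.2 m.u.

7.2 m.u.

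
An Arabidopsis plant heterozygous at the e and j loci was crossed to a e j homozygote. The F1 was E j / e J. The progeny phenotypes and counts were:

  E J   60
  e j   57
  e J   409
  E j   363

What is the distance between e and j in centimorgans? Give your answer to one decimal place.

The recombinant classes are E J and e j: 60 + 57 = 117.
Recombination frequency = 117/889 = 0.1316 ≈ 13.2%, i.e. 13.2 centimorgans.

13.2 centimorgans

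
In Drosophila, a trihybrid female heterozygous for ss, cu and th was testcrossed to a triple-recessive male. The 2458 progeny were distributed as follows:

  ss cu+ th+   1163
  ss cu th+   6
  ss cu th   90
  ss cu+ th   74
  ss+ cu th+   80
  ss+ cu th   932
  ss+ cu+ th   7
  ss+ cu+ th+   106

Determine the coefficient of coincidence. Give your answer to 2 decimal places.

0.92

The two most frequent reciprocal classes, ss cu+ th+ and ss+ cu th, are the parental types, so the F1 was ss cu+ th+ / ss+ cu th.
The two rarest classes, ss cu th+ and ss+ cu+ th, are the double crossovers. Comparing them with the parentals, only the cu allele has switched, so cu is the middle locus and the order is ss – cu – th.
ss–cu: (196 + 13)/2458 = 0.0850; cu–th: (154 + 13)/2458 = 0.0679.
Expected DCO frequency = 0.0850 × 0.0679 ≈ 0.00577; observed = 13/2458 ≈ 0.00529.
Coefficient of coincidence = 0.00529/0.00577 ≈ 0.92.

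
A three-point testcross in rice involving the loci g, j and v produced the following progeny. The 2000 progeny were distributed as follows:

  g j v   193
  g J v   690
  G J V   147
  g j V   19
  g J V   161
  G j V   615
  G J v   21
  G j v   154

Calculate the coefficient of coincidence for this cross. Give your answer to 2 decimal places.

0.59

The two most frequent reciprocal classes, G j V and g J v, are the parental types, so the F1 was G j V / g J v.
The two rarest classes, g j V and G J v, are the double crossovers. Comparing them with the parentals, only the g allele has switched, so g is the middle locus and the order is j – g – v.
j–g: (340 + 40)/2000 = 0.1900; g–v: (315 + 40)/2000 = 0.1775.
Expected DCO frequency = 0.1900 × 0.1775 ≈ 0.03372; observed = 40/2000 ≈ 0.02000.
Coefficient of coincidence = 0.02000/0.03372 ≈ 0.59.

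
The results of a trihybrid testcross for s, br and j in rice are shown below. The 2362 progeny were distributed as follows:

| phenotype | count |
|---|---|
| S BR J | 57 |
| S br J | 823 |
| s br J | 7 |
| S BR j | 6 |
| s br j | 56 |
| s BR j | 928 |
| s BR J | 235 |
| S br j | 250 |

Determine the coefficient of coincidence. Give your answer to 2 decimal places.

The two most frequent reciprocal classes, s BR j and S br J, are the parental types, so the F1 was s BR j / S br J.
The two rarest classes, S BR j and s br J, are the double crossovers. Comparing them with the parentals, only the s allele has switched, so s is the middle locus and the order is br – s – j.
br–s: (113 + 13)/2362 = 0.0533; s–j: (485 + 13)/2362 = 0.2108.
Expected DCO frequency = 0.0533 × 0.2108 ≈ 0.01124; observed = 13/2362 ≈ 0.00550.
Coefficient of coincidence = 0.00550/0.01124 ≈ 0.49.

0.49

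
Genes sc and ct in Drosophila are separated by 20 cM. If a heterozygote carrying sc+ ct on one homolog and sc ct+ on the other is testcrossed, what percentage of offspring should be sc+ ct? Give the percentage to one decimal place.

40.0%

A map distance of 20 cM corresponds to a recombination frequency of 0.200.
The F1 is sc+ ct / sc ct+, so sc+ ct is a parental gamete class with expected frequency (1 − r)/2 = 0.800/2 = 0.4000.
That is 0.4000 = 40.0% of the progeny.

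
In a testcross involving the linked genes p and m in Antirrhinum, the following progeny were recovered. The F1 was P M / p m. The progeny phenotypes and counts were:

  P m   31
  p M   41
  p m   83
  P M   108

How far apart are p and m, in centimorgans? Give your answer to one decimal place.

The recombinant classes are P m and p M: 31 + 41 = 72.
Recombination frequency = 72/263 = 0.2738 ≈ 27.4%, i.e. 27.4 centimorgans.

27.4 centimorgans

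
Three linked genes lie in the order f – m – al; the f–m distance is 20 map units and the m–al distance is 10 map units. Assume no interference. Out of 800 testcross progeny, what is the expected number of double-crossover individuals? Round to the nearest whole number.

16

Map distances give recombination frequencies of 0.200 and 0.100 for the two intervals.
With no interference, expected double-crossover frequency = 0.200 × 0.100 = 0.02000.
Expected number = 0.02000 × 800 = 16.00 ≈ 16.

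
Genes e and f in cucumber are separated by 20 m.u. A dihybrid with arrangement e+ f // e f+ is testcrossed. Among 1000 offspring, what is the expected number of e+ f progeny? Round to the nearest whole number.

A map distance of 20 m.u. corresponds to a recombination frequency of 0.200.
The F1 is e+ f / e f+, so e+ f is a parental gamete class with expected frequency (1 − r)/2 = 0.800/2 = 0.4000.
Expected number = 0.4000 × 1000 = 400.00 ≈ 400.

400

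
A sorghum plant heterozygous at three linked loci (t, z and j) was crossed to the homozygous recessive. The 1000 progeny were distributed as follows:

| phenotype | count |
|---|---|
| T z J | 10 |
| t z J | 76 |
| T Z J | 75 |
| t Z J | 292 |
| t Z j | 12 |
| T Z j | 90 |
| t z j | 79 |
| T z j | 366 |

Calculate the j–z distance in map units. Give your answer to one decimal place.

18.8 map units

The two most frequent reciprocal classes, t Z J and T z j, are the parental types, so the F1 was t Z J / T z j.
The two rarest classes, t Z j and T z J, are the double crossovers. Comparing them with the parentals, only the j allele has switched, so j is the middle locus and the order is z – j – t.
Crossovers in the z–j interval produce the single-crossover classes t z J and T Z j (76 + 90 = 166) plus the double crossovers (22).
RF(z–j) = (166 + 22) / 1000 = 188/1000 = 0.1880 → 18.8 map units.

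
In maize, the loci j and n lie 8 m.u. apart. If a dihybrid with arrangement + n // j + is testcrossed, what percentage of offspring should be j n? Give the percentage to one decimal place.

4.0%

A map distance of 8 m.u. corresponds to a recombination frequency of 0.080.
The F1 is + n / j +, so j n is a recombinant gamete class with expected frequency r/2 = 0.080/2 = 0.0400.
That is 0.0400 = 4.0% of the progeny.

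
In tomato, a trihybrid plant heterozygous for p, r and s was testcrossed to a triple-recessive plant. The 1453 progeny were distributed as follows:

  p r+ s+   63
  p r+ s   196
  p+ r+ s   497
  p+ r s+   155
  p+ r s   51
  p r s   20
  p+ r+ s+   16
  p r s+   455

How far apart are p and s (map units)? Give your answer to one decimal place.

The two most frequent reciprocal classes, p+ r+ s and p r s+, are the parental types, so the F1 was p+ r+ s / p r s+.
The two rarest classes, p+ r+ s+ and p r s, are the double crossovers. Comparing them with the parentals, only the s allele has switched, so s is the middle locus and the order is r – s – p.
Crossovers in the s–p interval produce the single-crossover classes p r+ s and p+ r s+ (196 + 155 = 351) plus the double crossovers (36).
RF(s–p) = (351 + 36) / 1453 = 387/1453 = 0.2663 → 26.6 map units.

26.6 map units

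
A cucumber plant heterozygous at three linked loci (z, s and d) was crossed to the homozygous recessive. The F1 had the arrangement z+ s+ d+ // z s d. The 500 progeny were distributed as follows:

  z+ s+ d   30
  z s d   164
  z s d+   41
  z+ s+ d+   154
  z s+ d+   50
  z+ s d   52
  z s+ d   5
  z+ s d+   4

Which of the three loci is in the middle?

s

The two rarest classes, z+ s d+ and z s+ d, are the double crossovers. Comparing them with the parentals, only the s allele has switched, so s is the middle locus and the order is z – s – d.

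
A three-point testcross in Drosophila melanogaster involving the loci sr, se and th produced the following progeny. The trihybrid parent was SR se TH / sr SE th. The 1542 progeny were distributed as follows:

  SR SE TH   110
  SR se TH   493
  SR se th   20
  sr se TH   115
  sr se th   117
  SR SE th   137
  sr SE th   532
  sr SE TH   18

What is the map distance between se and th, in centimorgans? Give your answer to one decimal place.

The two rarest classes, SR se th and sr SE TH, are the double crossovers. Comparing them with the parentals, only the th allele has switched, so th is the middle locus and the order is se – th – sr.
Crossovers in the se–th interval produce the single-crossover classes SR SE TH and sr se th (110 + 117 = 227) plus the double crossovers (38).
RF(se–th) = (227 + 38) / 1542 = 265/1542 = 0.1719 → 17.2 centimorgans.

17.2 centimorgans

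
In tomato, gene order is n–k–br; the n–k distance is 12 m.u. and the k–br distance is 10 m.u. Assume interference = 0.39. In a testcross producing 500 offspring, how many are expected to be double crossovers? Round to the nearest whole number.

4

Map distances give recombination frequencies of 0.120 and 0.100 for the two intervals.
With interference 0.39 (so coincidence = 0.61), expected double-crossover frequency = 0.120 × 0.100 × 0.61 = 0.00732.
Expected number = 0.00732 × 500 = 3.66 ≈ 4.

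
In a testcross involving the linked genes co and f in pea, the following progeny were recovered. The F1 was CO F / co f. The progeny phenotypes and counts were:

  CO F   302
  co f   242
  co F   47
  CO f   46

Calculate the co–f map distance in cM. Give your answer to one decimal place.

14.6 cM

The recombinant classes are CO f and co F: 46 + 47 = 93.
Recombination frequency = 93/637 = 0.1460 ≈ 14.6%, i.e. 14.6 cM.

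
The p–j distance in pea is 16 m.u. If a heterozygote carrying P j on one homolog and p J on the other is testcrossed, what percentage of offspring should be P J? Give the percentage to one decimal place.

A map distance of 16 m.u. corresponds to a recombination frequency of 0.160.
The F1 is P j / p J, so P J is a recombinant gamete class with expected frequency r/2 = 0.160/2 = 0.0800.
That is 0.0800 = 8.0% of the progeny.

8.0%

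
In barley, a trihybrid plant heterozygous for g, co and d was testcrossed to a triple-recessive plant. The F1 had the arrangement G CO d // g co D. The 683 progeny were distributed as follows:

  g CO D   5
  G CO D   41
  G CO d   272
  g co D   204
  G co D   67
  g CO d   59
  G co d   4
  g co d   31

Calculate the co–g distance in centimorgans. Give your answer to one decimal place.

The two rarest classes, G co d and g CO D, are the double crossovers. Comparing them with the parentals, only the co allele has switched, so co is the middle locus and the order is g – co – d.
Crossovers in the g–co interval produce the single-crossover classes g CO d and G co D (59 + 67 = 126) plus the double crossovers (9).
RF(g–co) = (126 + 9) / 683 = 135/683 = 0.1977 → 19.8 centimorgans.

19.8 centimorgans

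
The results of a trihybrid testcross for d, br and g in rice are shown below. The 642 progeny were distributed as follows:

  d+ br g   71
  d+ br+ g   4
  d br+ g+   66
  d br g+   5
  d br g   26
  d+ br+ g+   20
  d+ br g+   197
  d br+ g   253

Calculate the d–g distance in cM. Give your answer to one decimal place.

The two most frequent reciprocal classes, d+ br g+ and d br+ g, are the parental types, so the F1 was d+ br g+ / d br+ g.
The two rarest classes, d br g+ and d+ br+ g, are the double crossovers. Comparing them with the parentals, only the d allele has switched, so d is the middle locus and the order is br – d – g.
Crossovers in the d–g interval produce the single-crossover classes d+ br g and d br+ g+ (71 + 66 = 137) plus the double crossovers (9).
RF(d–g) = (137 + 9) / 642 = 146/642 = 0.2274 → 22.7 cM.

22.7 cM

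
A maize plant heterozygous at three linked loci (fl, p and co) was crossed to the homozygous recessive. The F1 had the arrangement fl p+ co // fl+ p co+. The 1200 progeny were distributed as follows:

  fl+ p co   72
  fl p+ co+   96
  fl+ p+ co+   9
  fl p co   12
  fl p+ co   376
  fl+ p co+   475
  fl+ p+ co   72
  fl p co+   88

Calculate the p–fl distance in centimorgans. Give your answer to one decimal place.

15.1 centimorgans

The two rarest classes, fl p co and fl+ p+ co+, are the double crossovers. Comparing them with the parentals, only the p allele has switched, so p is the middle locus and the order is co – p – fl.
Crossovers in the p–fl interval produce the single-crossover classes fl+ p+ co and fl p co+ (72 + 88 = 160) plus the double crossovers (21).
RF(p–fl) = (160 + 21) / 1200 = 181/1200 = 0.1508 → 15.1 centimorgans.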